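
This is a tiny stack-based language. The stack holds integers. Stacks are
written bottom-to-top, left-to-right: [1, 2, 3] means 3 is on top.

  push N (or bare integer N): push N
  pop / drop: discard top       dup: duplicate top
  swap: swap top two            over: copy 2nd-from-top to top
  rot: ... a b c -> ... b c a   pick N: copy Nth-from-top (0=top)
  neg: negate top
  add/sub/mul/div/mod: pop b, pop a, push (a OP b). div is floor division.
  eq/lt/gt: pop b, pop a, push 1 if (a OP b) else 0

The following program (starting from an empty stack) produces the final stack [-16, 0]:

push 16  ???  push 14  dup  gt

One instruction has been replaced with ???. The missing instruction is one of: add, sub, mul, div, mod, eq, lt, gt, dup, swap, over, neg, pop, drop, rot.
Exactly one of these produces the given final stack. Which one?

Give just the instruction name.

Answer: neg

Derivation:
Stack before ???: [16]
Stack after ???:  [-16]
The instruction that transforms [16] -> [-16] is: neg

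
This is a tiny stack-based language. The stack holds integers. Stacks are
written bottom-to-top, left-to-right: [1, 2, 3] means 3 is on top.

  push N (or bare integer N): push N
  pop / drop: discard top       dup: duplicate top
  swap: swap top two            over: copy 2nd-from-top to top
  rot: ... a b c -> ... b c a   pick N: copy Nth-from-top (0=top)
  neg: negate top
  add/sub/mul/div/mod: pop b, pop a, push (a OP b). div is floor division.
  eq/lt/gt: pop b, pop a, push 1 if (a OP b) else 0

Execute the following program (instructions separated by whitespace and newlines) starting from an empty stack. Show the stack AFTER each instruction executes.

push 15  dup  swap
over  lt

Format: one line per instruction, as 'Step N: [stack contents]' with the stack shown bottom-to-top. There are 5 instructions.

Step 1: [15]
Step 2: [15, 15]
Step 3: [15, 15]
Step 4: [15, 15, 15]
Step 5: [15, 0]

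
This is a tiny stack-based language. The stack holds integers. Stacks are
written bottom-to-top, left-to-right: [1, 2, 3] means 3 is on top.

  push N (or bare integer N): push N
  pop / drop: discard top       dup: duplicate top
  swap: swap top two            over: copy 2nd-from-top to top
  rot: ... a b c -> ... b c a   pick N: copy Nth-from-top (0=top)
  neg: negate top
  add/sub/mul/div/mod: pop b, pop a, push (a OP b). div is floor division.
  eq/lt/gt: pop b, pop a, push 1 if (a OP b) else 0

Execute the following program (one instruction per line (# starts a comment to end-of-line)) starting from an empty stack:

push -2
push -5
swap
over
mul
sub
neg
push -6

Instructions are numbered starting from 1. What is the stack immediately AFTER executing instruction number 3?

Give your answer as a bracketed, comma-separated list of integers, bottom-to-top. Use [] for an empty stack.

Answer: [-5, -2]

Derivation:
Step 1 ('push -2'): [-2]
Step 2 ('push -5'): [-2, -5]
Step 3 ('swap'): [-5, -2]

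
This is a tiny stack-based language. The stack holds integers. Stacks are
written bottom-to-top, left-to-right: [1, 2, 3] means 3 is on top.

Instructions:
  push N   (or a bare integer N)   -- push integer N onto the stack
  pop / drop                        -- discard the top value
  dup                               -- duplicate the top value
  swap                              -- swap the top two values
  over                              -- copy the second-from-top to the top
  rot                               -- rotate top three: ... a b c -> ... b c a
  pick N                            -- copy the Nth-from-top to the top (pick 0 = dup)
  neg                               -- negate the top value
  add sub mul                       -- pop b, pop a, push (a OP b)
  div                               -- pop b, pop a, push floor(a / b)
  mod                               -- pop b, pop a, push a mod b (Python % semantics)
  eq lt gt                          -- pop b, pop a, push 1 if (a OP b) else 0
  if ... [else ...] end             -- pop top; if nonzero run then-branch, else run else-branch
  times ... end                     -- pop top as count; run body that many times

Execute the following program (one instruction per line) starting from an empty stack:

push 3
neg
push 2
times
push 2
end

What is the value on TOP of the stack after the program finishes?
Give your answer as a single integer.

Answer: 2

Derivation:
After 'push 3': [3]
After 'neg': [-3]
After 'push 2': [-3, 2]
After 'times': [-3]
After 'push 2': [-3, 2]
After 'push 2': [-3, 2, 2]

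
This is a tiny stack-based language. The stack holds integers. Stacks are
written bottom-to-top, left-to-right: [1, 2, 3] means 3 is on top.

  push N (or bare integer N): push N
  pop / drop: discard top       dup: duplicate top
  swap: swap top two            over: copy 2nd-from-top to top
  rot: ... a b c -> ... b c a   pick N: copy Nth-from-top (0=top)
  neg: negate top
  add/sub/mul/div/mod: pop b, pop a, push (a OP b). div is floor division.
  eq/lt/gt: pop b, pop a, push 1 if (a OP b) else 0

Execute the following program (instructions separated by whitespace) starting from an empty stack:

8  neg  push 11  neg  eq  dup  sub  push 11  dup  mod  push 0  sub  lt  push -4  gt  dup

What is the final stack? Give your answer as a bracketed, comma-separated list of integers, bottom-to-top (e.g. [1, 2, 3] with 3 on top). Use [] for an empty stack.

After 'push 8': [8]
After 'neg': [-8]
After 'push 11': [-8, 11]
After 'neg': [-8, -11]
After 'eq': [0]
After 'dup': [0, 0]
After 'sub': [0]
After 'push 11': [0, 11]
After 'dup': [0, 11, 11]
After 'mod': [0, 0]
After 'push 0': [0, 0, 0]
After 'sub': [0, 0]
After 'lt': [0]
After 'push -4': [0, -4]
After 'gt': [1]
After 'dup': [1, 1]

Answer: [1, 1]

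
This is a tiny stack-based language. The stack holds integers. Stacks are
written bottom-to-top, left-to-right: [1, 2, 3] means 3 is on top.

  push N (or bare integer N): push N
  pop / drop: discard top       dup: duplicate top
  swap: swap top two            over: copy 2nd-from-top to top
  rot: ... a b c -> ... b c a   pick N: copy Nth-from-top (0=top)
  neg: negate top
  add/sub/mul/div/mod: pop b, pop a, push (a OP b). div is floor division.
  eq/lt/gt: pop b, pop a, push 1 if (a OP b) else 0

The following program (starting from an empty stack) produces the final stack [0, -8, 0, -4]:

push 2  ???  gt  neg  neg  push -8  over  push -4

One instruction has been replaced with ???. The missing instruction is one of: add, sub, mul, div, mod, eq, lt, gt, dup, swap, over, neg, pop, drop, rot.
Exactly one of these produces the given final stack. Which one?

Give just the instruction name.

Stack before ???: [2]
Stack after ???:  [2, 2]
The instruction that transforms [2] -> [2, 2] is: dup

Answer: dup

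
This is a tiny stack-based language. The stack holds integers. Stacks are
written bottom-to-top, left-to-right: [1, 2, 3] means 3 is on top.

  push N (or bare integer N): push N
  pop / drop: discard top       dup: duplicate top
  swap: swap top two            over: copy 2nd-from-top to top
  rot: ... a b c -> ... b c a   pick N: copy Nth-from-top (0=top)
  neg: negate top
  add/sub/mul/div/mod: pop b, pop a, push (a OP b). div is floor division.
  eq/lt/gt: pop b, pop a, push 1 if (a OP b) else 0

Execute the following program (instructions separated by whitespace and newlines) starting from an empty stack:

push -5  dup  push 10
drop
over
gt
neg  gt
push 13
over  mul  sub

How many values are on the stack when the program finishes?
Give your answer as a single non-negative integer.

Answer: 1

Derivation:
After 'push -5': stack = [-5] (depth 1)
After 'dup': stack = [-5, -5] (depth 2)
After 'push 10': stack = [-5, -5, 10] (depth 3)
After 'drop': stack = [-5, -5] (depth 2)
After 'over': stack = [-5, -5, -5] (depth 3)
After 'gt': stack = [-5, 0] (depth 2)
After 'neg': stack = [-5, 0] (depth 2)
After 'gt': stack = [0] (depth 1)
After 'push 13': stack = [0, 13] (depth 2)
After 'over': stack = [0, 13, 0] (depth 3)
After 'mul': stack = [0, 0] (depth 2)
After 'sub': stack = [0] (depth 1)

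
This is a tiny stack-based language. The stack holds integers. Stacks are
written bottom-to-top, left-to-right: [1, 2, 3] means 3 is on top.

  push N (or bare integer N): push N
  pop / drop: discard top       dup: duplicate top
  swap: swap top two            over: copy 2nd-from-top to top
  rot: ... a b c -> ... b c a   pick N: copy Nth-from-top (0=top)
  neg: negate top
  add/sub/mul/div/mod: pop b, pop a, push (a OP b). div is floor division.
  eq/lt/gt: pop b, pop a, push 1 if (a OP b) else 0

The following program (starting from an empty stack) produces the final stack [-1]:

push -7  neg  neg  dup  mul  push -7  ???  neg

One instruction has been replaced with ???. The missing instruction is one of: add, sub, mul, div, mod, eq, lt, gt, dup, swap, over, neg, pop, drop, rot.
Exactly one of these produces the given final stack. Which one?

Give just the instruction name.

Stack before ???: [49, -7]
Stack after ???:  [1]
The instruction that transforms [49, -7] -> [1] is: gt

Answer: gt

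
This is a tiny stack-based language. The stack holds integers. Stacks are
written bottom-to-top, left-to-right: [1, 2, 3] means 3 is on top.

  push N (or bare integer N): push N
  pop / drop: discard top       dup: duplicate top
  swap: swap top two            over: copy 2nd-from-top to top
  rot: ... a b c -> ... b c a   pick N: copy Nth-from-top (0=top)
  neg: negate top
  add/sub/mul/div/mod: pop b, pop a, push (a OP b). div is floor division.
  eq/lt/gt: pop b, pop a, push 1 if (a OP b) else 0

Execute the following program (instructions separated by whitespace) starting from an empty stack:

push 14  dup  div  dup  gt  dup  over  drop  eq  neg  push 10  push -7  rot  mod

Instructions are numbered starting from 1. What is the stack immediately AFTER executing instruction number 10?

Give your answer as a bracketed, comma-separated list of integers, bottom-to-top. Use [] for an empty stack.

Step 1 ('push 14'): [14]
Step 2 ('dup'): [14, 14]
Step 3 ('div'): [1]
Step 4 ('dup'): [1, 1]
Step 5 ('gt'): [0]
Step 6 ('dup'): [0, 0]
Step 7 ('over'): [0, 0, 0]
Step 8 ('drop'): [0, 0]
Step 9 ('eq'): [1]
Step 10 ('neg'): [-1]

Answer: [-1]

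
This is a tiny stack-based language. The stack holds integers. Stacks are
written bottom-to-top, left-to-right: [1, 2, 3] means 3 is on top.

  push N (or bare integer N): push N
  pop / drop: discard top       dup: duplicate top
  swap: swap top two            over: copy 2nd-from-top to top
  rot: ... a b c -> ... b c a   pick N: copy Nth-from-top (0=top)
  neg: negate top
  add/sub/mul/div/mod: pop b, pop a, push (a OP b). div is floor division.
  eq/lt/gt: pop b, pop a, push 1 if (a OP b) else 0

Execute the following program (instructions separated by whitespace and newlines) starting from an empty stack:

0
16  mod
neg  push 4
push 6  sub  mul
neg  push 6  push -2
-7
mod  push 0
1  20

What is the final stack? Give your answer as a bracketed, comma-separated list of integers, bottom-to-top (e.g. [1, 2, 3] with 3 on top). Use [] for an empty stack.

Answer: [0, 6, -2, 0, 1, 20]

Derivation:
After 'push 0': [0]
After 'push 16': [0, 16]
After 'mod': [0]
After 'neg': [0]
After 'push 4': [0, 4]
After 'push 6': [0, 4, 6]
After 'sub': [0, -2]
After 'mul': [0]
After 'neg': [0]
After 'push 6': [0, 6]
After 'push -2': [0, 6, -2]
After 'push -7': [0, 6, -2, -7]
After 'mod': [0, 6, -2]
After 'push 0': [0, 6, -2, 0]
After 'push 1': [0, 6, -2, 0, 1]
After 'push 20': [0, 6, -2, 0, 1, 20]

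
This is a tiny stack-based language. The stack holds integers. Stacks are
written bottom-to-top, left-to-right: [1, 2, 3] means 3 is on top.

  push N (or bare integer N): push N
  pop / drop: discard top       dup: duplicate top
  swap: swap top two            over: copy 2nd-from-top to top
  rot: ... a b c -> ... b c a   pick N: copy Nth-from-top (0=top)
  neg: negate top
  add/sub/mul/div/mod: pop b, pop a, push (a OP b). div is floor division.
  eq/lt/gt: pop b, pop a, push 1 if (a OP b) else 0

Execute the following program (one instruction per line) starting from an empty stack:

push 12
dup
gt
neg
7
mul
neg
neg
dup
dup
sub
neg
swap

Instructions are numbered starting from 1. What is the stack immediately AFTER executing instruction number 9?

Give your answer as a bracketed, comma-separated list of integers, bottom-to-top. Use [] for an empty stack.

Step 1 ('push 12'): [12]
Step 2 ('dup'): [12, 12]
Step 3 ('gt'): [0]
Step 4 ('neg'): [0]
Step 5 ('7'): [0, 7]
Step 6 ('mul'): [0]
Step 7 ('neg'): [0]
Step 8 ('neg'): [0]
Step 9 ('dup'): [0, 0]

Answer: [0, 0]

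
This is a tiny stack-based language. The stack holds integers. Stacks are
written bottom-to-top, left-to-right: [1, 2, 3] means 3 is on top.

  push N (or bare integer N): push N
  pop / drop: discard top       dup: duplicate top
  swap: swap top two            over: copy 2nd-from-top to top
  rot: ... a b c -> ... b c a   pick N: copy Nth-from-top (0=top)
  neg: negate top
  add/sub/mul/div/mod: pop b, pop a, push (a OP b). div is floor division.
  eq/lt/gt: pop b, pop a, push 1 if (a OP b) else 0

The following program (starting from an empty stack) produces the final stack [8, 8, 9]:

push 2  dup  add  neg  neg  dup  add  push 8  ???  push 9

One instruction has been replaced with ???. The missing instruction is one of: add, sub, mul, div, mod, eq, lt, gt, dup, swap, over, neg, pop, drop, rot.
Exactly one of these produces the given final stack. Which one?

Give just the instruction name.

Stack before ???: [8, 8]
Stack after ???:  [8, 8]
The instruction that transforms [8, 8] -> [8, 8] is: swap

Answer: swap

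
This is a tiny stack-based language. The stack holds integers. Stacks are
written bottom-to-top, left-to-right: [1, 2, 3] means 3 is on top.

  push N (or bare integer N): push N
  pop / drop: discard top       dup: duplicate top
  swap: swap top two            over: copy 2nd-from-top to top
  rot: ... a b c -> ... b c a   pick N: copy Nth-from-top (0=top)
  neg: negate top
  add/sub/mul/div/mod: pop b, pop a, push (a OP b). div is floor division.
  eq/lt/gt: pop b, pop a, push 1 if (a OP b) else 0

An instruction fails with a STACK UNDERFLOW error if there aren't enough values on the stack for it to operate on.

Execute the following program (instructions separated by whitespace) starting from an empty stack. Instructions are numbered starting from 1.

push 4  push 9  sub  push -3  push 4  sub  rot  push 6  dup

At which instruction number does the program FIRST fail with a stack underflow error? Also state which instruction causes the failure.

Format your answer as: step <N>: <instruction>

Answer: step 7: rot

Derivation:
Step 1 ('push 4'): stack = [4], depth = 1
Step 2 ('push 9'): stack = [4, 9], depth = 2
Step 3 ('sub'): stack = [-5], depth = 1
Step 4 ('push -3'): stack = [-5, -3], depth = 2
Step 5 ('push 4'): stack = [-5, -3, 4], depth = 3
Step 6 ('sub'): stack = [-5, -7], depth = 2
Step 7 ('rot'): needs 3 value(s) but depth is 2 — STACK UNDERFLOW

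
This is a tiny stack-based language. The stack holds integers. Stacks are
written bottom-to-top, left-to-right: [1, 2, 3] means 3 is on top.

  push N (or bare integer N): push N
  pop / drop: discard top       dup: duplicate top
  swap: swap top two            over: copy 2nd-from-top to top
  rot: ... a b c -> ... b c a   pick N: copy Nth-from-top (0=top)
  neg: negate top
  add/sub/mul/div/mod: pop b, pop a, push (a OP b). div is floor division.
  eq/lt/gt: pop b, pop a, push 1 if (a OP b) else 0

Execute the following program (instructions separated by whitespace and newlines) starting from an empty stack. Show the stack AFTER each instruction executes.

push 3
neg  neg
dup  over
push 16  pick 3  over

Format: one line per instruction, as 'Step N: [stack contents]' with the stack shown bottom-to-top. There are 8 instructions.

Step 1: [3]
Step 2: [-3]
Step 3: [3]
Step 4: [3, 3]
Step 5: [3, 3, 3]
Step 6: [3, 3, 3, 16]
Step 7: [3, 3, 3, 16, 3]
Step 8: [3, 3, 3, 16, 3, 16]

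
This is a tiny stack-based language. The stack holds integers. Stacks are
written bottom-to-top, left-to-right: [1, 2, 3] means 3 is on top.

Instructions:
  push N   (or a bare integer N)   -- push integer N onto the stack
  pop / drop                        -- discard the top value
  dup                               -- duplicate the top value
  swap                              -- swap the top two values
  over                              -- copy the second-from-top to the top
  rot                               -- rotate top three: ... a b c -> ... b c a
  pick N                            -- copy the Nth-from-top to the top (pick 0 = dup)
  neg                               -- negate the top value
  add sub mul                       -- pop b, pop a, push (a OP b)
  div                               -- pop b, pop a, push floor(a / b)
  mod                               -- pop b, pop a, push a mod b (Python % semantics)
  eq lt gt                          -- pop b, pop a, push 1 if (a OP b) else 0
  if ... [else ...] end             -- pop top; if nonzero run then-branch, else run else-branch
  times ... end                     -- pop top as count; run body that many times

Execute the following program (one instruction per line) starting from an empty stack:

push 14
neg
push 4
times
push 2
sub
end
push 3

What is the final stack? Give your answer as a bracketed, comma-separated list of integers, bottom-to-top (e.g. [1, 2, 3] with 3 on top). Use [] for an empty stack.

After 'push 14': [14]
After 'neg': [-14]
After 'push 4': [-14, 4]
After 'times': [-14]
After 'push 2': [-14, 2]
After 'sub': [-16]
After 'push 2': [-16, 2]
After 'sub': [-18]
After 'push 2': [-18, 2]
After 'sub': [-20]
After 'push 2': [-20, 2]
After 'sub': [-22]
After 'push 3': [-22, 3]

Answer: [-22, 3]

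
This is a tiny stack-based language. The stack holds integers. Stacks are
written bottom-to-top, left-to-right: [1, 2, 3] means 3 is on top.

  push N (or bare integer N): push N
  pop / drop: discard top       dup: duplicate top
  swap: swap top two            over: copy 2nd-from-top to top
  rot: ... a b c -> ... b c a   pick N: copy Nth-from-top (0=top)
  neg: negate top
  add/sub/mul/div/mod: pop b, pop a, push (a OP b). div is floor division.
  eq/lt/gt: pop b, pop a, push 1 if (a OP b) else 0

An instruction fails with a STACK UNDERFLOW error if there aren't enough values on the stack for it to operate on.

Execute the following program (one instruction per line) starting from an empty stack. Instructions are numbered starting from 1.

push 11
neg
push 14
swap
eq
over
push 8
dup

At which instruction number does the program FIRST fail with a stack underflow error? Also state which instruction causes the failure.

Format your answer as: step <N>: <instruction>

Answer: step 6: over

Derivation:
Step 1 ('push 11'): stack = [11], depth = 1
Step 2 ('neg'): stack = [-11], depth = 1
Step 3 ('push 14'): stack = [-11, 14], depth = 2
Step 4 ('swap'): stack = [14, -11], depth = 2
Step 5 ('eq'): stack = [0], depth = 1
Step 6 ('over'): needs 2 value(s) but depth is 1 — STACK UNDERFLOW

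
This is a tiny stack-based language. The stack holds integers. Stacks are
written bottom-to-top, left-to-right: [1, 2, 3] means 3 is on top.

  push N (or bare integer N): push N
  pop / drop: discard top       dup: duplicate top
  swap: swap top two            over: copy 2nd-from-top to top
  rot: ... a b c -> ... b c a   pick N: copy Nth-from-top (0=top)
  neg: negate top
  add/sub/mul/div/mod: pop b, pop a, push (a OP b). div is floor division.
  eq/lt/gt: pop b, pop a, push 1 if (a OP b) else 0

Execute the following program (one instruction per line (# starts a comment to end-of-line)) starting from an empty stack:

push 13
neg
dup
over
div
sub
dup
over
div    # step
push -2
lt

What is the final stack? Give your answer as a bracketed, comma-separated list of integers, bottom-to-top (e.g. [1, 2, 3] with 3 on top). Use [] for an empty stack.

After 'push 13': [13]
After 'neg': [-13]
After 'dup': [-13, -13]
After 'over': [-13, -13, -13]
After 'div': [-13, 1]
After 'sub': [-14]
After 'dup': [-14, -14]
After 'over': [-14, -14, -14]
After 'div': [-14, 1]
After 'push -2': [-14, 1, -2]
After 'lt': [-14, 0]

Answer: [-14, 0]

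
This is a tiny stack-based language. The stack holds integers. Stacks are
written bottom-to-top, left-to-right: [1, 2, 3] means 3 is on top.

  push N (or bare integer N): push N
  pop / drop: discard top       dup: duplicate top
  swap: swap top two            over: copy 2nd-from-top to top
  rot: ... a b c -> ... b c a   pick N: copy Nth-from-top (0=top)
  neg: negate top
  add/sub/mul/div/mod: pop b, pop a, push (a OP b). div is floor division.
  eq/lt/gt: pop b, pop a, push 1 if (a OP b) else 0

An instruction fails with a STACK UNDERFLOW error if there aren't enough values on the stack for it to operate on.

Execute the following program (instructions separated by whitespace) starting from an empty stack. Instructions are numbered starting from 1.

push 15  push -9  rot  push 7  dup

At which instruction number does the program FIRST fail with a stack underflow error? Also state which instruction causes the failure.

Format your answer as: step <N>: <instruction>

Step 1 ('push 15'): stack = [15], depth = 1
Step 2 ('push -9'): stack = [15, -9], depth = 2
Step 3 ('rot'): needs 3 value(s) but depth is 2 — STACK UNDERFLOW

Answer: step 3: rot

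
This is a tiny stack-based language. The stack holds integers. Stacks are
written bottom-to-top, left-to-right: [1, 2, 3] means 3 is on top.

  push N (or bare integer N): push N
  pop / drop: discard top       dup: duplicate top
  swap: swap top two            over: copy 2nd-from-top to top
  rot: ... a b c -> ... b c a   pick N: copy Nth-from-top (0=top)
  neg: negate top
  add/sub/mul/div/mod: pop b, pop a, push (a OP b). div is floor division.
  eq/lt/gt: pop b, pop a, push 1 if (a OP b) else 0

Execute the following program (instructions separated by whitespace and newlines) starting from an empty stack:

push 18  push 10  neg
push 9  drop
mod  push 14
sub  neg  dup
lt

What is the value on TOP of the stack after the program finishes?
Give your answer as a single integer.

Answer: 0

Derivation:
After 'push 18': [18]
After 'push 10': [18, 10]
After 'neg': [18, -10]
After 'push 9': [18, -10, 9]
After 'drop': [18, -10]
After 'mod': [-2]
After 'push 14': [-2, 14]
After 'sub': [-16]
After 'neg': [16]
After 'dup': [16, 16]
After 'lt': [0]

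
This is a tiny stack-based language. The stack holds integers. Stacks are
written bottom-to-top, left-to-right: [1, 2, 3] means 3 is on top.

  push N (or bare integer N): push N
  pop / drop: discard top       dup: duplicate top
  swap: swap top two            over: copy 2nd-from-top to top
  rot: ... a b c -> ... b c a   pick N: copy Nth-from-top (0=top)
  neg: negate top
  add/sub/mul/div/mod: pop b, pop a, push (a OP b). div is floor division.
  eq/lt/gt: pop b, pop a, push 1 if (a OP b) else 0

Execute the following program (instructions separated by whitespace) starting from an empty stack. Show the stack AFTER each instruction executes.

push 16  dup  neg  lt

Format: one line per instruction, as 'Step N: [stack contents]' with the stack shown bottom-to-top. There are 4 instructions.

Step 1: [16]
Step 2: [16, 16]
Step 3: [16, -16]
Step 4: [0]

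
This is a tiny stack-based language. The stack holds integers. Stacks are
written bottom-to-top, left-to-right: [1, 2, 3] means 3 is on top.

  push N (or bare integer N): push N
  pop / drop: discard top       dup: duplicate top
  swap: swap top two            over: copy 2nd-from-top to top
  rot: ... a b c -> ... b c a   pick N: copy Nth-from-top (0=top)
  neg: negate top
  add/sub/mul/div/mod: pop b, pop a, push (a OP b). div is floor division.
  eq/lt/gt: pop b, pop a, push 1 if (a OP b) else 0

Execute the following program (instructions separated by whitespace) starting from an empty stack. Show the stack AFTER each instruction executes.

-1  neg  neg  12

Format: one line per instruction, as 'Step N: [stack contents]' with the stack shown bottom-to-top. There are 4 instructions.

Step 1: [-1]
Step 2: [1]
Step 3: [-1]
Step 4: [-1, 12]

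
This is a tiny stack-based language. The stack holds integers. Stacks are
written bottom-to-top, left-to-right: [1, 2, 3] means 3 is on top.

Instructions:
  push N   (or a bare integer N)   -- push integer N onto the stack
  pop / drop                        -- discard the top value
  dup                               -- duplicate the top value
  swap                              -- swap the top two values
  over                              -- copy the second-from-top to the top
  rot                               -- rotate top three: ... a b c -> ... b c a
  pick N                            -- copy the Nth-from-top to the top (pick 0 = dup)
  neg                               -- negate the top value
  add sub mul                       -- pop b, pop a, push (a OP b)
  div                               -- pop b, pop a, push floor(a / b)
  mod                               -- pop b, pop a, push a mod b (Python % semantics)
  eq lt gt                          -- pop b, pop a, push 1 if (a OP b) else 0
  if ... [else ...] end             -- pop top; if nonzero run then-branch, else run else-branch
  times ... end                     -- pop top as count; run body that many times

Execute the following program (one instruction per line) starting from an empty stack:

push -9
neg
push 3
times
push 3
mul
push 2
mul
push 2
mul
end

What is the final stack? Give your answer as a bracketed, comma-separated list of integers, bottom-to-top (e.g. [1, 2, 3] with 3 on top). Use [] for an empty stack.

After 'push -9': [-9]
After 'neg': [9]
After 'push 3': [9, 3]
After 'times': [9]
After 'push 3': [9, 3]
After 'mul': [27]
After 'push 2': [27, 2]
After 'mul': [54]
After 'push 2': [54, 2]
After 'mul': [108]
After 'push 3': [108, 3]
After 'mul': [324]
After 'push 2': [324, 2]
After 'mul': [648]
After 'push 2': [648, 2]
After 'mul': [1296]
After 'push 3': [1296, 3]
After 'mul': [3888]
After 'push 2': [3888, 2]
After 'mul': [7776]
After 'push 2': [7776, 2]
After 'mul': [15552]

Answer: [15552]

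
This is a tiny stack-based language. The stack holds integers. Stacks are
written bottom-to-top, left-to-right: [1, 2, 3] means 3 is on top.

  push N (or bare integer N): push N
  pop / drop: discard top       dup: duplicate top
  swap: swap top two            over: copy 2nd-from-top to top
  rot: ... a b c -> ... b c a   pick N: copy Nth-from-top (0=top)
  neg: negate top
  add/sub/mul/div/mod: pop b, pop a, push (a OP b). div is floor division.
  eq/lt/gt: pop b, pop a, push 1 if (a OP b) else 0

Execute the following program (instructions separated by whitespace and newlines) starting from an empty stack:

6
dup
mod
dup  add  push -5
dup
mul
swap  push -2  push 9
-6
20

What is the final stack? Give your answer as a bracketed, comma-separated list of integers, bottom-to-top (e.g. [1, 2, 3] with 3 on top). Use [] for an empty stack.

Answer: [25, 0, -2, 9, -6, 20]

Derivation:
After 'push 6': [6]
After 'dup': [6, 6]
After 'mod': [0]
After 'dup': [0, 0]
After 'add': [0]
After 'push -5': [0, -5]
After 'dup': [0, -5, -5]
After 'mul': [0, 25]
After 'swap': [25, 0]
After 'push -2': [25, 0, -2]
After 'push 9': [25, 0, -2, 9]
After 'push -6': [25, 0, -2, 9, -6]
After 'push 20': [25, 0, -2, 9, -6, 20]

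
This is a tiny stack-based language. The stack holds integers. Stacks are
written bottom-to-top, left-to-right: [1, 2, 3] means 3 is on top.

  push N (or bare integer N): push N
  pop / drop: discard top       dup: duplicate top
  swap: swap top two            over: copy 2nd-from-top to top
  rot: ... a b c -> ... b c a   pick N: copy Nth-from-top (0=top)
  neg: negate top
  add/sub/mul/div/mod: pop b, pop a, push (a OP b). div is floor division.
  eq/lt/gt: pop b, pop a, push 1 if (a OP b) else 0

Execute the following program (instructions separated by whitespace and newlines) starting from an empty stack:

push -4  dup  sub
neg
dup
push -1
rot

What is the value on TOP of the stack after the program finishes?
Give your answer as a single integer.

After 'push -4': [-4]
After 'dup': [-4, -4]
After 'sub': [0]
After 'neg': [0]
After 'dup': [0, 0]
After 'push -1': [0, 0, -1]
After 'rot': [0, -1, 0]

Answer: 0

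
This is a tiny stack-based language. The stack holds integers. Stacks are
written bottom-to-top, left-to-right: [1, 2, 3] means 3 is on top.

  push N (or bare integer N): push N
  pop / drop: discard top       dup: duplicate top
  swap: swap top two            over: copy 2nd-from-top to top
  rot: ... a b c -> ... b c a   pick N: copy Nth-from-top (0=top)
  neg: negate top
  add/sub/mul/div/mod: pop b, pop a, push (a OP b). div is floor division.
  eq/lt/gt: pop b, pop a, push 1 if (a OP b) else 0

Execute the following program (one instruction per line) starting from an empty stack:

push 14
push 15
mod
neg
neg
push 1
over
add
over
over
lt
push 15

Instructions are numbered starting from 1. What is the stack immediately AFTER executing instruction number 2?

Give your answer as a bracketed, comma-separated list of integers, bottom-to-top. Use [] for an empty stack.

Answer: [14, 15]

Derivation:
Step 1 ('push 14'): [14]
Step 2 ('push 15'): [14, 15]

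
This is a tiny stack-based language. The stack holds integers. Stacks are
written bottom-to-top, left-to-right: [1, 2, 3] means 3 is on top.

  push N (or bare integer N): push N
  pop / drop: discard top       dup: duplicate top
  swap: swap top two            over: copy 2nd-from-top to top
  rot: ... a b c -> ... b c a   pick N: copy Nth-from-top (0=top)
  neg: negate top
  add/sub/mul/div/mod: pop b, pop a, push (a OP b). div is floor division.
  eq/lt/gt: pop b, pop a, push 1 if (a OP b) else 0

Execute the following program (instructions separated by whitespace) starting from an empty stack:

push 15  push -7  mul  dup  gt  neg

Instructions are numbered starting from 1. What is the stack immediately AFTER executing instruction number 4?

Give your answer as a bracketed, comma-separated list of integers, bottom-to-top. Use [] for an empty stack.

Step 1 ('push 15'): [15]
Step 2 ('push -7'): [15, -7]
Step 3 ('mul'): [-105]
Step 4 ('dup'): [-105, -105]

Answer: [-105, -105]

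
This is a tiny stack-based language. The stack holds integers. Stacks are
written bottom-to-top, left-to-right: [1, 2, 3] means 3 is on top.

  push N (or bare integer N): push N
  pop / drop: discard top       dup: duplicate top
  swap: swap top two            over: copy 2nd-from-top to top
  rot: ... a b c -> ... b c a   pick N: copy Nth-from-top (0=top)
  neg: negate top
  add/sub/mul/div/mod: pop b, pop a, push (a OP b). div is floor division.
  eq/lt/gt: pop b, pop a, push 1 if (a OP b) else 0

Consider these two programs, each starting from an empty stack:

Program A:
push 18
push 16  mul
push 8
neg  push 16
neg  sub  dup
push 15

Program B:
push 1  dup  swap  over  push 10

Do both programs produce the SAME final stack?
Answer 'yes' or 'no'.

Answer: no

Derivation:
Program A trace:
  After 'push 18': [18]
  After 'push 16': [18, 16]
  After 'mul': [288]
  After 'push 8': [288, 8]
  After 'neg': [288, -8]
  After 'push 16': [288, -8, 16]
  After 'neg': [288, -8, -16]
  After 'sub': [288, 8]
  After 'dup': [288, 8, 8]
  After 'push 15': [288, 8, 8, 15]
Program A final stack: [288, 8, 8, 15]

Program B trace:
  After 'push 1': [1]
  After 'dup': [1, 1]
  After 'swap': [1, 1]
  After 'over': [1, 1, 1]
  After 'push 10': [1, 1, 1, 10]
Program B final stack: [1, 1, 1, 10]
Same: no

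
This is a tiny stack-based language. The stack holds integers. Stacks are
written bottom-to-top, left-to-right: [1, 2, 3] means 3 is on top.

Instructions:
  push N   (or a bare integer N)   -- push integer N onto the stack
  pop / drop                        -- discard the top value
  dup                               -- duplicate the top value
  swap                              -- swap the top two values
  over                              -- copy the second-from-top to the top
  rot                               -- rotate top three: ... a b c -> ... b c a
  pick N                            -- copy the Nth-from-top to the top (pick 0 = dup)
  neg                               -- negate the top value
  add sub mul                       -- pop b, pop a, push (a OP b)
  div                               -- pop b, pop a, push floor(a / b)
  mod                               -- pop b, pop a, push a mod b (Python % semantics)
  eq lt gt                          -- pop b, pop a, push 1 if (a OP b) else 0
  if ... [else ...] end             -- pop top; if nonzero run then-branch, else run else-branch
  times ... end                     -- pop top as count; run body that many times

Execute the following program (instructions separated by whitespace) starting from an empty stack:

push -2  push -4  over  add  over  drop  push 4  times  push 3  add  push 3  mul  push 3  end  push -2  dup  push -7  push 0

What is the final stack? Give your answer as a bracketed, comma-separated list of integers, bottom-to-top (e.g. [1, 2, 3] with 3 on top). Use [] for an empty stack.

After 'push -2': [-2]
After 'push -4': [-2, -4]
After 'over': [-2, -4, -2]
After 'add': [-2, -6]
After 'over': [-2, -6, -2]
After 'drop': [-2, -6]
After 'push 4': [-2, -6, 4]
After 'times': [-2, -6]
After 'push 3': [-2, -6, 3]
After 'add': [-2, -3]
After 'push 3': [-2, -3, 3]
After 'mul': [-2, -9]
  ...
After 'push 3': [-2, -9, 18, 6, 3]
After 'mul': [-2, -9, 18, 18]
After 'push 3': [-2, -9, 18, 18, 3]
After 'push 3': [-2, -9, 18, 18, 3, 3]
After 'add': [-2, -9, 18, 18, 6]
After 'push 3': [-2, -9, 18, 18, 6, 3]
After 'mul': [-2, -9, 18, 18, 18]
After 'push 3': [-2, -9, 18, 18, 18, 3]
After 'push -2': [-2, -9, 18, 18, 18, 3, -2]
After 'dup': [-2, -9, 18, 18, 18, 3, -2, -2]
After 'push -7': [-2, -9, 18, 18, 18, 3, -2, -2, -7]
After 'push 0': [-2, -9, 18, 18, 18, 3, -2, -2, -7, 0]

Answer: [-2, -9, 18, 18, 18, 3, -2, -2, -7, 0]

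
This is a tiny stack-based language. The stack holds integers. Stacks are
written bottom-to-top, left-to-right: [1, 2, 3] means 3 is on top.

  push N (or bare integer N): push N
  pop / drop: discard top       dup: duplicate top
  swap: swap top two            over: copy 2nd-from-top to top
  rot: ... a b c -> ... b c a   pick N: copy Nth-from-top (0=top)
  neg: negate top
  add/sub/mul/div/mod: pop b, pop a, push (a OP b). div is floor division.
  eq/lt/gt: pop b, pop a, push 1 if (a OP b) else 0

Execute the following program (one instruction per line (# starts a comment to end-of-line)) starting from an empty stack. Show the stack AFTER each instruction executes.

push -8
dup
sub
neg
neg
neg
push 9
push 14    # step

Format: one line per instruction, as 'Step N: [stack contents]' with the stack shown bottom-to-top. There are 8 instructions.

Step 1: [-8]
Step 2: [-8, -8]
Step 3: [0]
Step 4: [0]
Step 5: [0]
Step 6: [0]
Step 7: [0, 9]
Step 8: [0, 9, 14]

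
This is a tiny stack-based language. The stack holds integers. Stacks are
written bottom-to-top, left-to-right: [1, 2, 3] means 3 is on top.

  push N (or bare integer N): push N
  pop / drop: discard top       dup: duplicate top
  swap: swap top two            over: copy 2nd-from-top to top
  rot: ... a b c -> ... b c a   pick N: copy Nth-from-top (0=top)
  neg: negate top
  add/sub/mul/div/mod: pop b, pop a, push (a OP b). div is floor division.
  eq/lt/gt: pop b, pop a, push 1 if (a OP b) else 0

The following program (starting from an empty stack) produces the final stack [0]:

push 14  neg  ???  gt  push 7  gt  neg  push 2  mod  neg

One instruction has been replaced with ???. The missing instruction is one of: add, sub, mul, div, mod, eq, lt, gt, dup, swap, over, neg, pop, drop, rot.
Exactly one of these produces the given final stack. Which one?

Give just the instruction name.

Answer: dup

Derivation:
Stack before ???: [-14]
Stack after ???:  [-14, -14]
The instruction that transforms [-14] -> [-14, -14] is: dup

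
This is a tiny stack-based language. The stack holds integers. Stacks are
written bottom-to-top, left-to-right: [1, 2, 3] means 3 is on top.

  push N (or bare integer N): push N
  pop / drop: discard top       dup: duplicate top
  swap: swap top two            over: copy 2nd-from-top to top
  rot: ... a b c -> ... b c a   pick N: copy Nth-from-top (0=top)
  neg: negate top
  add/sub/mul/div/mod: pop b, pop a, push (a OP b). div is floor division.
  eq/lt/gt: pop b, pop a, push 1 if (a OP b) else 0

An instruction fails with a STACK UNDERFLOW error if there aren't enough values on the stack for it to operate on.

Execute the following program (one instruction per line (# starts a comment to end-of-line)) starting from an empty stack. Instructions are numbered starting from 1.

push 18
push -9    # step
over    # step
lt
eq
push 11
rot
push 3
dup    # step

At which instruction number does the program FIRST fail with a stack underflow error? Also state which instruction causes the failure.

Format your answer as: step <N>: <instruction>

Step 1 ('push 18'): stack = [18], depth = 1
Step 2 ('push -9'): stack = [18, -9], depth = 2
Step 3 ('over'): stack = [18, -9, 18], depth = 3
Step 4 ('lt'): stack = [18, 1], depth = 2
Step 5 ('eq'): stack = [0], depth = 1
Step 6 ('push 11'): stack = [0, 11], depth = 2
Step 7 ('rot'): needs 3 value(s) but depth is 2 — STACK UNDERFLOW

Answer: step 7: rot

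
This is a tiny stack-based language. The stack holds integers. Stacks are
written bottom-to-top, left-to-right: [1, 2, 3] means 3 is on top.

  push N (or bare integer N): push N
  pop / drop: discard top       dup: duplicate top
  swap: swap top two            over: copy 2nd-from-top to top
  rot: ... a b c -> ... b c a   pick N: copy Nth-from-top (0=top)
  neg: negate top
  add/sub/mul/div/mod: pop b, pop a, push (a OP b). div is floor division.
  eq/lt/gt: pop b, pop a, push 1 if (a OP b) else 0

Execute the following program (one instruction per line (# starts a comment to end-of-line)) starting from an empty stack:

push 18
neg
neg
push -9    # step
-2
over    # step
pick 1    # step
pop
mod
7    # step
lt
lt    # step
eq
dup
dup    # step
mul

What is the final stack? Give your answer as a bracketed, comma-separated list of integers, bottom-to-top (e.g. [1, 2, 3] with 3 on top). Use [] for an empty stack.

Answer: [0, 0]

Derivation:
After 'push 18': [18]
After 'neg': [-18]
After 'neg': [18]
After 'push -9': [18, -9]
After 'push -2': [18, -9, -2]
After 'over': [18, -9, -2, -9]
After 'pick 1': [18, -9, -2, -9, -2]
After 'pop': [18, -9, -2, -9]
After 'mod': [18, -9, -2]
After 'push 7': [18, -9, -2, 7]
After 'lt': [18, -9, 1]
After 'lt': [18, 1]
After 'eq': [0]
After 'dup': [0, 0]
After 'dup': [0, 0, 0]
After 'mul': [0, 0]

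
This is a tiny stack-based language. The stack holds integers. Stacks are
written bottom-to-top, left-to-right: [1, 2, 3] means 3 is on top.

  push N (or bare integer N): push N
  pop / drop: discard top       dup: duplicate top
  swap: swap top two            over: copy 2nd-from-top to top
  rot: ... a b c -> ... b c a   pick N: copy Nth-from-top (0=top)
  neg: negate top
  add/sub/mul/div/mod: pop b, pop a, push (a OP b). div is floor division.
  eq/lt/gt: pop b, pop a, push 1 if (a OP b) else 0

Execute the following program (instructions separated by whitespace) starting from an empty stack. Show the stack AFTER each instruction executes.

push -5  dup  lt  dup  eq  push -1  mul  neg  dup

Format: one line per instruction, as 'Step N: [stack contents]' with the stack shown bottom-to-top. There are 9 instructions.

Step 1: [-5]
Step 2: [-5, -5]
Step 3: [0]
Step 4: [0, 0]
Step 5: [1]
Step 6: [1, -1]
Step 7: [-1]
Step 8: [1]
Step 9: [1, 1]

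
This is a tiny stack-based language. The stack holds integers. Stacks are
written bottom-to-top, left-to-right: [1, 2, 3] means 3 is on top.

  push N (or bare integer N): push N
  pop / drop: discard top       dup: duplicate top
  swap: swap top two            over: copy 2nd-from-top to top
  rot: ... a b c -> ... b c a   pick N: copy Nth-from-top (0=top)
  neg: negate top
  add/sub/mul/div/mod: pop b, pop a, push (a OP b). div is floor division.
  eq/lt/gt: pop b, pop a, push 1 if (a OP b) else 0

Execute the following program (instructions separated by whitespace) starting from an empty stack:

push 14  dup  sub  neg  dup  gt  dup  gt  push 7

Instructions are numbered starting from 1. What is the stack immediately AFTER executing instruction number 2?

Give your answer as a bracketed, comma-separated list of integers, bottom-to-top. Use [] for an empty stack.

Step 1 ('push 14'): [14]
Step 2 ('dup'): [14, 14]

Answer: [14, 14]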